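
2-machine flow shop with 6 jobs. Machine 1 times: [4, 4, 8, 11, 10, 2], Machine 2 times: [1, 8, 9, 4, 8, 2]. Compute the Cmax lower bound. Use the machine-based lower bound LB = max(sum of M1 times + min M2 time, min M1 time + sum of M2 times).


LB1 = sum(M1 times) + min(M2 times) = 39 + 1 = 40
LB2 = min(M1 times) + sum(M2 times) = 2 + 32 = 34
Lower bound = max(LB1, LB2) = max(40, 34) = 40

40


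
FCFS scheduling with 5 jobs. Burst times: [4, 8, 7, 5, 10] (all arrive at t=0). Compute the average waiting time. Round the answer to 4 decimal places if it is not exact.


FCFS order (as given): [4, 8, 7, 5, 10]
Waiting times:
  Job 1: wait = 0
  Job 2: wait = 4
  Job 3: wait = 12
  Job 4: wait = 19
  Job 5: wait = 24
Sum of waiting times = 59
Average waiting time = 59/5 = 11.8

11.8


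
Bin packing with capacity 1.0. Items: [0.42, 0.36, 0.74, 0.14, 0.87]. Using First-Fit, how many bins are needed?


Place items sequentially using First-Fit:
  Item 0.42 -> new Bin 1
  Item 0.36 -> Bin 1 (now 0.78)
  Item 0.74 -> new Bin 2
  Item 0.14 -> Bin 1 (now 0.92)
  Item 0.87 -> new Bin 3
Total bins used = 3

3


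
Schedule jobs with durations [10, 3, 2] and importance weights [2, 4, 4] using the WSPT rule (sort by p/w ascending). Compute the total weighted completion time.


Compute p/w ratios and sort ascending (WSPT): [(2, 4), (3, 4), (10, 2)]
Compute weighted completion times:
  Job (p=2,w=4): C=2, w*C=4*2=8
  Job (p=3,w=4): C=5, w*C=4*5=20
  Job (p=10,w=2): C=15, w*C=2*15=30
Total weighted completion time = 58

58


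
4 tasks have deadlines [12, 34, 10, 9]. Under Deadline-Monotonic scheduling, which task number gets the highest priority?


Sort tasks by relative deadline (ascending):
  Task 4: deadline = 9
  Task 3: deadline = 10
  Task 1: deadline = 12
  Task 2: deadline = 34
Priority order (highest first): [4, 3, 1, 2]
Highest priority task = 4

4


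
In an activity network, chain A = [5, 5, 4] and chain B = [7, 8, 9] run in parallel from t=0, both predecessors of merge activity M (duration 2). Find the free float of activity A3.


ES(A3) = sum of predecessors on chain A = 10
EF(A3) = ES + duration = 10 + 4 = 14
Successor of A3 is M. ES(M) = max(sum(A), sum(B)) = max(14, 24) = 24
Free float = ES(successor) - EF(current) = 24 - 14 = 10

10


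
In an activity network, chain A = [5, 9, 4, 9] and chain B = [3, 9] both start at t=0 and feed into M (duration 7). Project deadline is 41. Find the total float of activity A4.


Forward pass: ES(A4) = sum of predecessors on chain A = 18
EF = ES + duration = 18 + 9 = 27
Backward pass: LF(M) = deadline = 41; LS(M) = 41 - 7 = 34
LF(A4) = LS(M) - sum(successors on chain A) = 34 - 0 = 34
LS = LF - duration = 34 - 9 = 25
Total float = LS - ES = 25 - 18 = 7

7


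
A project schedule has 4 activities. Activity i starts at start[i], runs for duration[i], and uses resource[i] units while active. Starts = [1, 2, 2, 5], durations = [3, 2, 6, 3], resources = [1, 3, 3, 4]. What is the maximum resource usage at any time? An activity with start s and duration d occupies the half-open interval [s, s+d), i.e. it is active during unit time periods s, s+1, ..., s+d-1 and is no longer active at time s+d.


Each activity i is active on [start_i, start_i + duration_i).
Compute total resource usage per time slot:
  t=0: active resources = [], total = 0
  t=1: active resources = [1], total = 1
  t=2: active resources = [1, 3, 3], total = 7
  t=3: active resources = [1, 3, 3], total = 7
  t=4: active resources = [3], total = 3
  t=5: active resources = [3, 4], total = 7
  t=6: active resources = [3, 4], total = 7
  t=7: active resources = [3, 4], total = 7
Peak resource demand = 7

7


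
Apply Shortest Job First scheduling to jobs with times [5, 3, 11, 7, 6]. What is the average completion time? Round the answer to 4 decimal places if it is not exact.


SJF order (ascending): [3, 5, 6, 7, 11]
Completion times:
  Job 1: burst=3, C=3
  Job 2: burst=5, C=8
  Job 3: burst=6, C=14
  Job 4: burst=7, C=21
  Job 5: burst=11, C=32
Average completion = 78/5 = 15.6

15.6


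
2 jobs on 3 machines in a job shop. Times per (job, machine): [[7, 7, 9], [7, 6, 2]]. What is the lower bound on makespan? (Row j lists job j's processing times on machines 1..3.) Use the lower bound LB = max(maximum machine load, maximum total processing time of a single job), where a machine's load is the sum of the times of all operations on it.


Machine loads:
  Machine 1: 7 + 7 = 14
  Machine 2: 7 + 6 = 13
  Machine 3: 9 + 2 = 11
Max machine load = 14
Job totals:
  Job 1: 23
  Job 2: 15
Max job total = 23
Lower bound = max(14, 23) = 23

23


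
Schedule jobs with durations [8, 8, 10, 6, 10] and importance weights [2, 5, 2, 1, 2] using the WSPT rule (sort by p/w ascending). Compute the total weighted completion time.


Compute p/w ratios and sort ascending (WSPT): [(8, 5), (8, 2), (10, 2), (10, 2), (6, 1)]
Compute weighted completion times:
  Job (p=8,w=5): C=8, w*C=5*8=40
  Job (p=8,w=2): C=16, w*C=2*16=32
  Job (p=10,w=2): C=26, w*C=2*26=52
  Job (p=10,w=2): C=36, w*C=2*36=72
  Job (p=6,w=1): C=42, w*C=1*42=42
Total weighted completion time = 238

238


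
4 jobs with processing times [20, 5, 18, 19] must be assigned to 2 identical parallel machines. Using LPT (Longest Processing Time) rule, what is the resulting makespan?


Sort jobs in decreasing order (LPT): [20, 19, 18, 5]
Assign each job to the least loaded machine:
  Machine 1: jobs [20, 5], load = 25
  Machine 2: jobs [19, 18], load = 37
Makespan = max load = 37

37


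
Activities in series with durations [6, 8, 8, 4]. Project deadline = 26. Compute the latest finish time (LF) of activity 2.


LF(activity 2) = deadline - sum of successor durations
Successors: activities 3 through 4 with durations [8, 4]
Sum of successor durations = 12
LF = 26 - 12 = 14

14


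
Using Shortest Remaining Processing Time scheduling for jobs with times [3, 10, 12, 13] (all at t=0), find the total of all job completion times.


Since all jobs arrive at t=0, SRPT equals SPT ordering.
SPT order: [3, 10, 12, 13]
Completion times:
  Job 1: p=3, C=3
  Job 2: p=10, C=13
  Job 3: p=12, C=25
  Job 4: p=13, C=38
Total completion time = 3 + 13 + 25 + 38 = 79

79


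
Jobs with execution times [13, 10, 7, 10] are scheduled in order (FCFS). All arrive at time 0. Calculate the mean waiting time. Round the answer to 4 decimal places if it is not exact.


FCFS order (as given): [13, 10, 7, 10]
Waiting times:
  Job 1: wait = 0
  Job 2: wait = 13
  Job 3: wait = 23
  Job 4: wait = 30
Sum of waiting times = 66
Average waiting time = 66/4 = 16.5

16.5


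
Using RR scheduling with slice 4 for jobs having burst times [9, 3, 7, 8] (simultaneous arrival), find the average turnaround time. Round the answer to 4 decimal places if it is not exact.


Time quantum = 4
Execution trace:
  J1 runs 4 units, time = 4
  J2 runs 3 units, time = 7
  J3 runs 4 units, time = 11
  J4 runs 4 units, time = 15
  J1 runs 4 units, time = 19
  J3 runs 3 units, time = 22
  J4 runs 4 units, time = 26
  J1 runs 1 units, time = 27
Finish times: [27, 7, 22, 26]
Average turnaround = 82/4 = 20.5

20.5


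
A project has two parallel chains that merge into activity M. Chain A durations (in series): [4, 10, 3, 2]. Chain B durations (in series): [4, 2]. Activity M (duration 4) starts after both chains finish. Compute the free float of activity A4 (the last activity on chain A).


ES(A4) = sum of predecessors on chain A = 17
EF(A4) = ES + duration = 17 + 2 = 19
Successor of A4 is M. ES(M) = max(sum(A), sum(B)) = max(19, 6) = 19
Free float = ES(successor) - EF(current) = 19 - 19 = 0

0


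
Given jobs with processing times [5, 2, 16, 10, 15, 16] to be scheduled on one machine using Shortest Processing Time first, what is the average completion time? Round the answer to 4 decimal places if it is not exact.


Sort jobs by processing time (SPT order): [2, 5, 10, 15, 16, 16]
Compute completion times sequentially:
  Job 1: processing = 2, completes at 2
  Job 2: processing = 5, completes at 7
  Job 3: processing = 10, completes at 17
  Job 4: processing = 15, completes at 32
  Job 5: processing = 16, completes at 48
  Job 6: processing = 16, completes at 64
Sum of completion times = 170
Average completion time = 170/6 = 28.3333

28.3333


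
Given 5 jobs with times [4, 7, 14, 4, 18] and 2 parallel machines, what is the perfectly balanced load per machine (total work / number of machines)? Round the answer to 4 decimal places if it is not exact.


Total processing time = 4 + 7 + 14 + 4 + 18 = 47
Number of machines = 2
Ideal balanced load = 47 / 2 = 23.5

23.5


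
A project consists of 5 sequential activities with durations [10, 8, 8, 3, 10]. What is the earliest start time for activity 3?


Activity 3 starts after activities 1 through 2 complete.
Predecessor durations: [10, 8]
ES = 10 + 8 = 18

18


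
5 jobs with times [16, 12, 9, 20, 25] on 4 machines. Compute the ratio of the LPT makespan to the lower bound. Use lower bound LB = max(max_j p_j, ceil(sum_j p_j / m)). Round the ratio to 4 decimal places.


LPT order: [25, 20, 16, 12, 9]
Machine loads after assignment: [25, 20, 16, 21]
LPT makespan = 25
Lower bound = max(max_job, ceil(total/4)) = max(25, 21) = 25
Ratio = 25 / 25 = 1.0

1.0


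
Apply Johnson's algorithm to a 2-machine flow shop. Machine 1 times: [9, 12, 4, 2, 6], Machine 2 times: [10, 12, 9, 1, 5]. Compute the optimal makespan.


Apply Johnson's rule:
  Group 1 (a <= b): [(3, 4, 9), (1, 9, 10), (2, 12, 12)]
  Group 2 (a > b): [(5, 6, 5), (4, 2, 1)]
Optimal job order: [3, 1, 2, 5, 4]
Schedule:
  Job 3: M1 done at 4, M2 done at 13
  Job 1: M1 done at 13, M2 done at 23
  Job 2: M1 done at 25, M2 done at 37
  Job 5: M1 done at 31, M2 done at 42
  Job 4: M1 done at 33, M2 done at 43
Makespan = 43

43


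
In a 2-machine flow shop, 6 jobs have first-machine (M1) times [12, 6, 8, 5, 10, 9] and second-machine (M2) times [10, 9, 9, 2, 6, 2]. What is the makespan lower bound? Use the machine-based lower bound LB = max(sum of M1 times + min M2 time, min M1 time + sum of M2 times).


LB1 = sum(M1 times) + min(M2 times) = 50 + 2 = 52
LB2 = min(M1 times) + sum(M2 times) = 5 + 38 = 43
Lower bound = max(LB1, LB2) = max(52, 43) = 52

52


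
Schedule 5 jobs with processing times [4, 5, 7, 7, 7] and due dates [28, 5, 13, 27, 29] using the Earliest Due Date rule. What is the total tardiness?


Sort by due date (EDD order): [(5, 5), (7, 13), (7, 27), (4, 28), (7, 29)]
Compute completion times and tardiness:
  Job 1: p=5, d=5, C=5, tardiness=max(0,5-5)=0
  Job 2: p=7, d=13, C=12, tardiness=max(0,12-13)=0
  Job 3: p=7, d=27, C=19, tardiness=max(0,19-27)=0
  Job 4: p=4, d=28, C=23, tardiness=max(0,23-28)=0
  Job 5: p=7, d=29, C=30, tardiness=max(0,30-29)=1
Total tardiness = 1

1


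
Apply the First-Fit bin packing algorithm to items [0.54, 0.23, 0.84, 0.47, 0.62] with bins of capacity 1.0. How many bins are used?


Place items sequentially using First-Fit:
  Item 0.54 -> new Bin 1
  Item 0.23 -> Bin 1 (now 0.77)
  Item 0.84 -> new Bin 2
  Item 0.47 -> new Bin 3
  Item 0.62 -> new Bin 4
Total bins used = 4

4


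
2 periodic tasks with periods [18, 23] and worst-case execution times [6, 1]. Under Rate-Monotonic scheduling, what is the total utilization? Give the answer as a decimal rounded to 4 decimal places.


Compute individual utilizations (exact fractions):
  Task 1: C/T = 6/18 = 1/3 (approx. 0.3333)
  Task 2: C/T = 1/23 (approx. 0.0435)
Total utilization U = 1/3 + 1/23 = 26/69
Rounded to 4 decimal places: U = 0.3768
RM (Liu & Layland) bound for 2 tasks = 0.828427; compare with U = 26/69 (approx. 0.376812)
U <= bound, so schedulable by RM sufficient condition.

0.3768


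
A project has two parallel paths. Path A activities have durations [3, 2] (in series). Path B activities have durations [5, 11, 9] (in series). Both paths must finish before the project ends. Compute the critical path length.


Path A total = 3 + 2 = 5
Path B total = 5 + 11 + 9 = 25
Critical path = longest path = max(5, 25) = 25

25


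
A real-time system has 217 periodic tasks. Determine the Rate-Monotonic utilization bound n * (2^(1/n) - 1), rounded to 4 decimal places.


Compute 2^(1/217) = 1.0031993336
Subtract 1: 1.0031993336 - 1 = 0.0031993336
Multiply by n: 217 * 0.0031993336 = 0.6942553912
Round to 4 dp: 0.6943

0.6943


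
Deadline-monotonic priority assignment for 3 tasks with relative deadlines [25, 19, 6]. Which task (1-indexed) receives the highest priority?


Sort tasks by relative deadline (ascending):
  Task 3: deadline = 6
  Task 2: deadline = 19
  Task 1: deadline = 25
Priority order (highest first): [3, 2, 1]
Highest priority task = 3

3


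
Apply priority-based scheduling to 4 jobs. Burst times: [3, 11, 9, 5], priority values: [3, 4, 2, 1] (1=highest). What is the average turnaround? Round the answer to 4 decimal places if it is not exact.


Sort by priority (ascending = highest first):
Order: [(1, 5), (2, 9), (3, 3), (4, 11)]
Completion times:
  Priority 1, burst=5, C=5
  Priority 2, burst=9, C=14
  Priority 3, burst=3, C=17
  Priority 4, burst=11, C=28
Average turnaround = 64/4 = 16.0

16.0


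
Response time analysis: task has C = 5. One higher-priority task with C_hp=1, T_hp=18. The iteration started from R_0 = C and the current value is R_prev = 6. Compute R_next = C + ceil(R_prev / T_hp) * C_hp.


R_next = C + ceil(R_prev / T_hp) * C_hp
ceil(6 / 18) = ceil(0.3333) = 1
Interference = 1 * 1 = 1
R_next = 5 + 1 = 6
R_next = R_prev, so the iteration has converged (response time = 6).

6


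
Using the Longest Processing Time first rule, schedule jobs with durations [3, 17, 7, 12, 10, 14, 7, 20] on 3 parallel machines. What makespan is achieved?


Sort jobs in decreasing order (LPT): [20, 17, 14, 12, 10, 7, 7, 3]
Assign each job to the least loaded machine:
  Machine 1: jobs [20, 7, 3], load = 30
  Machine 2: jobs [17, 10], load = 27
  Machine 3: jobs [14, 12, 7], load = 33
Makespan = max load = 33

33


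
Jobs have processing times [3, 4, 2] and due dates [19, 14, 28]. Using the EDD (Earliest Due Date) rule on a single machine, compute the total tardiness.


Sort by due date (EDD order): [(4, 14), (3, 19), (2, 28)]
Compute completion times and tardiness:
  Job 1: p=4, d=14, C=4, tardiness=max(0,4-14)=0
  Job 2: p=3, d=19, C=7, tardiness=max(0,7-19)=0
  Job 3: p=2, d=28, C=9, tardiness=max(0,9-28)=0
Total tardiness = 0

0


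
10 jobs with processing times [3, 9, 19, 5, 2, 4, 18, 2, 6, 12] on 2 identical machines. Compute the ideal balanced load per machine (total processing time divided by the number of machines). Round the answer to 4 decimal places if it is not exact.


Total processing time = 3 + 9 + 19 + 5 + 2 + 4 + 18 + 2 + 6 + 12 = 80
Number of machines = 2
Ideal balanced load = 80 / 2 = 40.0

40.0


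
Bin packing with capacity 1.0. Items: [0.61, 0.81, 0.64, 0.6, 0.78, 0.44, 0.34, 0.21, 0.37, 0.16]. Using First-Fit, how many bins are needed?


Place items sequentially using First-Fit:
  Item 0.61 -> new Bin 1
  Item 0.81 -> new Bin 2
  Item 0.64 -> new Bin 3
  Item 0.6 -> new Bin 4
  Item 0.78 -> new Bin 5
  Item 0.44 -> new Bin 6
  Item 0.34 -> Bin 1 (now 0.95)
  Item 0.21 -> Bin 3 (now 0.85)
  Item 0.37 -> Bin 4 (now 0.97)
  Item 0.16 -> Bin 2 (now 0.97)
Total bins used = 6

6


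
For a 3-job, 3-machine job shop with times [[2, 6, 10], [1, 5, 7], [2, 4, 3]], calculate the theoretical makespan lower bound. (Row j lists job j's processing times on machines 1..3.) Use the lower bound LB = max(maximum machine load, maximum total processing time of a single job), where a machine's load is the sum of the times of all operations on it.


Machine loads:
  Machine 1: 2 + 1 + 2 = 5
  Machine 2: 6 + 5 + 4 = 15
  Machine 3: 10 + 7 + 3 = 20
Max machine load = 20
Job totals:
  Job 1: 18
  Job 2: 13
  Job 3: 9
Max job total = 18
Lower bound = max(20, 18) = 20

20


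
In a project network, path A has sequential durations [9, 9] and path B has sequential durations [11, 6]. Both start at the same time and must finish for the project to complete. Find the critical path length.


Path A total = 9 + 9 = 18
Path B total = 11 + 6 = 17
Critical path = longest path = max(18, 17) = 18

18


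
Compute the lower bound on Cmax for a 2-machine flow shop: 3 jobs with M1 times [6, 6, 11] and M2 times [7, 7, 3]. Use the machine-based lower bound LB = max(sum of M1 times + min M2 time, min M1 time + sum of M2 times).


LB1 = sum(M1 times) + min(M2 times) = 23 + 3 = 26
LB2 = min(M1 times) + sum(M2 times) = 6 + 17 = 23
Lower bound = max(LB1, LB2) = max(26, 23) = 26

26


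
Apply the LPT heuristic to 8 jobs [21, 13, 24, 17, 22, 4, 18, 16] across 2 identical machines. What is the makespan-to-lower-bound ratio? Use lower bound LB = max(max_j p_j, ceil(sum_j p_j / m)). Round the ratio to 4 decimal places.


LPT order: [24, 22, 21, 18, 17, 16, 13, 4]
Machine loads after assignment: [72, 63]
LPT makespan = 72
Lower bound = max(max_job, ceil(total/2)) = max(24, 68) = 68
Ratio = 72 / 68 = 1.0588

1.0588


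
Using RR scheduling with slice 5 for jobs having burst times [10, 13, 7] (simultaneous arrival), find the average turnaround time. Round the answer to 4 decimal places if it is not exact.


Time quantum = 5
Execution trace:
  J1 runs 5 units, time = 5
  J2 runs 5 units, time = 10
  J3 runs 5 units, time = 15
  J1 runs 5 units, time = 20
  J2 runs 5 units, time = 25
  J3 runs 2 units, time = 27
  J2 runs 3 units, time = 30
Finish times: [20, 30, 27]
Average turnaround = 77/3 = 25.6667

25.6667


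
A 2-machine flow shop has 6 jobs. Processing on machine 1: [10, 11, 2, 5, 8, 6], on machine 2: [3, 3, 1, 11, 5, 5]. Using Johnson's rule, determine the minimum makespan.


Apply Johnson's rule:
  Group 1 (a <= b): [(4, 5, 11)]
  Group 2 (a > b): [(5, 8, 5), (6, 6, 5), (1, 10, 3), (2, 11, 3), (3, 2, 1)]
Optimal job order: [4, 5, 6, 1, 2, 3]
Schedule:
  Job 4: M1 done at 5, M2 done at 16
  Job 5: M1 done at 13, M2 done at 21
  Job 6: M1 done at 19, M2 done at 26
  Job 1: M1 done at 29, M2 done at 32
  Job 2: M1 done at 40, M2 done at 43
  Job 3: M1 done at 42, M2 done at 44
Makespan = 44

44


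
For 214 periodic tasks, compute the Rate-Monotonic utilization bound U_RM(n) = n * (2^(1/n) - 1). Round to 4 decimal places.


Compute 2^(1/214) = 1.0032442568
Subtract 1: 1.0032442568 - 1 = 0.0032442568
Multiply by n: 214 * 0.0032442568 = 0.6942709552
Round to 4 dp: 0.6943

0.6943


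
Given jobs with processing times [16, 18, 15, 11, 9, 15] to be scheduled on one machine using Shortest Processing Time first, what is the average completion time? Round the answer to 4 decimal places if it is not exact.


Sort jobs by processing time (SPT order): [9, 11, 15, 15, 16, 18]
Compute completion times sequentially:
  Job 1: processing = 9, completes at 9
  Job 2: processing = 11, completes at 20
  Job 3: processing = 15, completes at 35
  Job 4: processing = 15, completes at 50
  Job 5: processing = 16, completes at 66
  Job 6: processing = 18, completes at 84
Sum of completion times = 264
Average completion time = 264/6 = 44.0

44.0


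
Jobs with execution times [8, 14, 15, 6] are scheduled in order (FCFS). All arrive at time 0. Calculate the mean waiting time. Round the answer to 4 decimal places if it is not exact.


FCFS order (as given): [8, 14, 15, 6]
Waiting times:
  Job 1: wait = 0
  Job 2: wait = 8
  Job 3: wait = 22
  Job 4: wait = 37
Sum of waiting times = 67
Average waiting time = 67/4 = 16.75

16.75


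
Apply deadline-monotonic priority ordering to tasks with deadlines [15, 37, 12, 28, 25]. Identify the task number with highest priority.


Sort tasks by relative deadline (ascending):
  Task 3: deadline = 12
  Task 1: deadline = 15
  Task 5: deadline = 25
  Task 4: deadline = 28
  Task 2: deadline = 37
Priority order (highest first): [3, 1, 5, 4, 2]
Highest priority task = 3

3


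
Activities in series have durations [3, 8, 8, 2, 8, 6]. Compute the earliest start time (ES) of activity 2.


Activity 2 starts after activities 1 through 1 complete.
Predecessor durations: [3]
ES = 3 = 3

3


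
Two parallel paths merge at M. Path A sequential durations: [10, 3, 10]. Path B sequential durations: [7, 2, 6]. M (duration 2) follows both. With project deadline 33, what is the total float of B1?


Forward pass: ES(B1) = sum of predecessors on chain B = 0
EF = ES + duration = 0 + 7 = 7
Backward pass: LF(M) = deadline = 33; LS(M) = 33 - 2 = 31
LF(B1) = LS(M) - sum(successors on chain B) = 31 - 8 = 23
LS = LF - duration = 23 - 7 = 16
Total float = LS - ES = 16 - 0 = 16

16


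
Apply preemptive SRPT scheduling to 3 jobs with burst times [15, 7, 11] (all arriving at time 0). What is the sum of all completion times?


Since all jobs arrive at t=0, SRPT equals SPT ordering.
SPT order: [7, 11, 15]
Completion times:
  Job 1: p=7, C=7
  Job 2: p=11, C=18
  Job 3: p=15, C=33
Total completion time = 7 + 18 + 33 = 58

58


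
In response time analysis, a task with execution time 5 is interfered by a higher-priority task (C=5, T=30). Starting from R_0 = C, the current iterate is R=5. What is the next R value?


R_next = C + ceil(R_prev / T_hp) * C_hp
ceil(5 / 30) = ceil(0.1667) = 1
Interference = 1 * 5 = 5
R_next = 5 + 5 = 10

10


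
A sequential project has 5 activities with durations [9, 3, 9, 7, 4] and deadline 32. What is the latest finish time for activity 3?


LF(activity 3) = deadline - sum of successor durations
Successors: activities 4 through 5 with durations [7, 4]
Sum of successor durations = 11
LF = 32 - 11 = 21

21


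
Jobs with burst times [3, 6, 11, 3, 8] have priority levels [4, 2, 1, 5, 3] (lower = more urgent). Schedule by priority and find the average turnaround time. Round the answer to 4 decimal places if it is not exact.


Sort by priority (ascending = highest first):
Order: [(1, 11), (2, 6), (3, 8), (4, 3), (5, 3)]
Completion times:
  Priority 1, burst=11, C=11
  Priority 2, burst=6, C=17
  Priority 3, burst=8, C=25
  Priority 4, burst=3, C=28
  Priority 5, burst=3, C=31
Average turnaround = 112/5 = 22.4

22.4


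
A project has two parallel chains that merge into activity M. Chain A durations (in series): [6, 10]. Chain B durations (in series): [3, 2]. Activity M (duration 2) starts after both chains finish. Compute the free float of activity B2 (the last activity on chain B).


ES(B2) = sum of predecessors on chain B = 3
EF(B2) = ES + duration = 3 + 2 = 5
Successor of B2 is M. ES(M) = max(sum(A), sum(B)) = max(16, 5) = 16
Free float = ES(successor) - EF(current) = 16 - 5 = 11

11


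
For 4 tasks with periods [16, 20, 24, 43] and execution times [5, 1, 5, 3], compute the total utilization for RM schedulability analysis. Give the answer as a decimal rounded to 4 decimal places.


Compute individual utilizations (exact fractions):
  Task 1: C/T = 5/16 (approx. 0.3125)
  Task 2: C/T = 1/20 (approx. 0.05)
  Task 3: C/T = 5/24 (approx. 0.2083)
  Task 4: C/T = 3/43 (approx. 0.0698)
Total utilization U = 5/16 + 1/20 + 5/24 + 3/43 = 6611/10320
Rounded to 4 decimal places: U = 0.6406
RM (Liu & Layland) bound for 4 tasks = 0.756828; compare with U = 6611/10320 (approx. 0.640601)
U <= bound, so schedulable by RM sufficient condition.

0.6406


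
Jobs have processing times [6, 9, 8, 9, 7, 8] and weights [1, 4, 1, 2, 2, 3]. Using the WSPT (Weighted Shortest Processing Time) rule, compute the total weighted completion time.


Compute p/w ratios and sort ascending (WSPT): [(9, 4), (8, 3), (7, 2), (9, 2), (6, 1), (8, 1)]
Compute weighted completion times:
  Job (p=9,w=4): C=9, w*C=4*9=36
  Job (p=8,w=3): C=17, w*C=3*17=51
  Job (p=7,w=2): C=24, w*C=2*24=48
  Job (p=9,w=2): C=33, w*C=2*33=66
  Job (p=6,w=1): C=39, w*C=1*39=39
  Job (p=8,w=1): C=47, w*C=1*47=47
Total weighted completion time = 287

287


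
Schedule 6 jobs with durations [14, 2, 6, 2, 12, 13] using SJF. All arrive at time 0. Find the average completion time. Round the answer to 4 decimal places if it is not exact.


SJF order (ascending): [2, 2, 6, 12, 13, 14]
Completion times:
  Job 1: burst=2, C=2
  Job 2: burst=2, C=4
  Job 3: burst=6, C=10
  Job 4: burst=12, C=22
  Job 5: burst=13, C=35
  Job 6: burst=14, C=49
Average completion = 122/6 = 20.3333

20.3333


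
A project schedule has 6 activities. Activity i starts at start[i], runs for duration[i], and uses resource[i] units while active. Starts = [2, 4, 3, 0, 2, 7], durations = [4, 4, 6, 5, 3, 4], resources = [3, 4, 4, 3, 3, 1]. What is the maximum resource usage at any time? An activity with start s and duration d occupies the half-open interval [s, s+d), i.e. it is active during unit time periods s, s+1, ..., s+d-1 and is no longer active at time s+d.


Each activity i is active on [start_i, start_i + duration_i).
Compute total resource usage per time slot:
  t=0: active resources = [3], total = 3
  t=1: active resources = [3], total = 3
  t=2: active resources = [3, 3, 3], total = 9
  t=3: active resources = [3, 4, 3, 3], total = 13
  t=4: active resources = [3, 4, 4, 3, 3], total = 17
  t=5: active resources = [3, 4, 4], total = 11
  t=6: active resources = [4, 4], total = 8
  t=7: active resources = [4, 4, 1], total = 9
  t=8: active resources = [4, 1], total = 5
  t=9: active resources = [1], total = 1
  t=10: active resources = [1], total = 1
Peak resource demand = 17

17


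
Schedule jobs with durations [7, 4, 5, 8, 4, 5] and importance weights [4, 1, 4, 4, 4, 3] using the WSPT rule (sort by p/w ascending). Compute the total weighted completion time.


Compute p/w ratios and sort ascending (WSPT): [(4, 4), (5, 4), (5, 3), (7, 4), (8, 4), (4, 1)]
Compute weighted completion times:
  Job (p=4,w=4): C=4, w*C=4*4=16
  Job (p=5,w=4): C=9, w*C=4*9=36
  Job (p=5,w=3): C=14, w*C=3*14=42
  Job (p=7,w=4): C=21, w*C=4*21=84
  Job (p=8,w=4): C=29, w*C=4*29=116
  Job (p=4,w=1): C=33, w*C=1*33=33
Total weighted completion time = 327

327


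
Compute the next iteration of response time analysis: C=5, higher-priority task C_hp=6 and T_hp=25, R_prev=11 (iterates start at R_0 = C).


R_next = C + ceil(R_prev / T_hp) * C_hp
ceil(11 / 25) = ceil(0.44) = 1
Interference = 1 * 6 = 6
R_next = 5 + 6 = 11
R_next = R_prev, so the iteration has converged (response time = 11).

11


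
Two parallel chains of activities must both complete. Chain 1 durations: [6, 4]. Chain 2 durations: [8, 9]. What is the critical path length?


Path A total = 6 + 4 = 10
Path B total = 8 + 9 = 17
Critical path = longest path = max(10, 17) = 17

17


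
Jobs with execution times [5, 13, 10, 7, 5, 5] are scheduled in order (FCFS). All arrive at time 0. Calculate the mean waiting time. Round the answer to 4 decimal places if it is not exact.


FCFS order (as given): [5, 13, 10, 7, 5, 5]
Waiting times:
  Job 1: wait = 0
  Job 2: wait = 5
  Job 3: wait = 18
  Job 4: wait = 28
  Job 5: wait = 35
  Job 6: wait = 40
Sum of waiting times = 126
Average waiting time = 126/6 = 21.0

21.0


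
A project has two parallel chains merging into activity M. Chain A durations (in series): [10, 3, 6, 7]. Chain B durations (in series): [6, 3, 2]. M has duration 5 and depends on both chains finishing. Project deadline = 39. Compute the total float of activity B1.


Forward pass: ES(B1) = sum of predecessors on chain B = 0
EF = ES + duration = 0 + 6 = 6
Backward pass: LF(M) = deadline = 39; LS(M) = 39 - 5 = 34
LF(B1) = LS(M) - sum(successors on chain B) = 34 - 5 = 29
LS = LF - duration = 29 - 6 = 23
Total float = LS - ES = 23 - 0 = 23

23


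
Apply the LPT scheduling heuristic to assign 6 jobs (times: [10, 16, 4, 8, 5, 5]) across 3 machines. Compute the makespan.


Sort jobs in decreasing order (LPT): [16, 10, 8, 5, 5, 4]
Assign each job to the least loaded machine:
  Machine 1: jobs [16], load = 16
  Machine 2: jobs [10, 5], load = 15
  Machine 3: jobs [8, 5, 4], load = 17
Makespan = max load = 17

17


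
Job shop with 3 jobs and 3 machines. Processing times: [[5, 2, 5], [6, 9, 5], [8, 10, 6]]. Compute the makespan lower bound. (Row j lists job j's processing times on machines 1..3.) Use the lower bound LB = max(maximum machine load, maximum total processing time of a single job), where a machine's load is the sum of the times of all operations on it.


Machine loads:
  Machine 1: 5 + 6 + 8 = 19
  Machine 2: 2 + 9 + 10 = 21
  Machine 3: 5 + 5 + 6 = 16
Max machine load = 21
Job totals:
  Job 1: 12
  Job 2: 20
  Job 3: 24
Max job total = 24
Lower bound = max(21, 24) = 24

24


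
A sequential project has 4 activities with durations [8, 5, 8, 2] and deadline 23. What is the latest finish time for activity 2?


LF(activity 2) = deadline - sum of successor durations
Successors: activities 3 through 4 with durations [8, 2]
Sum of successor durations = 10
LF = 23 - 10 = 13

13


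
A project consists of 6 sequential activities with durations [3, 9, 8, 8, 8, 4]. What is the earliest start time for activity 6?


Activity 6 starts after activities 1 through 5 complete.
Predecessor durations: [3, 9, 8, 8, 8]
ES = 3 + 9 + 8 + 8 + 8 = 36

36


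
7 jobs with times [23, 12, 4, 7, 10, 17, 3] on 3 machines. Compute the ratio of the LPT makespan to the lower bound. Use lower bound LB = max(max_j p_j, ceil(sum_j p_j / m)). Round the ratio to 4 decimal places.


LPT order: [23, 17, 12, 10, 7, 4, 3]
Machine loads after assignment: [26, 24, 26]
LPT makespan = 26
Lower bound = max(max_job, ceil(total/3)) = max(23, 26) = 26
Ratio = 26 / 26 = 1.0

1.0


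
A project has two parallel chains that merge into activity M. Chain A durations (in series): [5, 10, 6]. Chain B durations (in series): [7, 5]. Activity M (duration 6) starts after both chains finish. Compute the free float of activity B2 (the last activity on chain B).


ES(B2) = sum of predecessors on chain B = 7
EF(B2) = ES + duration = 7 + 5 = 12
Successor of B2 is M. ES(M) = max(sum(A), sum(B)) = max(21, 12) = 21
Free float = ES(successor) - EF(current) = 21 - 12 = 9

9


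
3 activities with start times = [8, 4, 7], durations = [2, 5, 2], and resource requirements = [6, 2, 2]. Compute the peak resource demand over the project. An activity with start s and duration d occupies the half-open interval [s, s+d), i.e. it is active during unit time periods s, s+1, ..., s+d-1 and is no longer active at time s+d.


Each activity i is active on [start_i, start_i + duration_i).
Compute total resource usage per time slot:
  t=0: active resources = [], total = 0
  t=1: active resources = [], total = 0
  t=2: active resources = [], total = 0
  t=3: active resources = [], total = 0
  t=4: active resources = [2], total = 2
  t=5: active resources = [2], total = 2
  t=6: active resources = [2], total = 2
  t=7: active resources = [2, 2], total = 4
  t=8: active resources = [6, 2, 2], total = 10
  t=9: active resources = [6], total = 6
Peak resource demand = 10

10


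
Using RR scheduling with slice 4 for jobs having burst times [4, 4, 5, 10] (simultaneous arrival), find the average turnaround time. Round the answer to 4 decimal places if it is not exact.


Time quantum = 4
Execution trace:
  J1 runs 4 units, time = 4
  J2 runs 4 units, time = 8
  J3 runs 4 units, time = 12
  J4 runs 4 units, time = 16
  J3 runs 1 units, time = 17
  J4 runs 4 units, time = 21
  J4 runs 2 units, time = 23
Finish times: [4, 8, 17, 23]
Average turnaround = 52/4 = 13.0

13.0


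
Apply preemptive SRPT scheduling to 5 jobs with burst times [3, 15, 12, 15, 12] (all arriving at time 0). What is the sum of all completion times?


Since all jobs arrive at t=0, SRPT equals SPT ordering.
SPT order: [3, 12, 12, 15, 15]
Completion times:
  Job 1: p=3, C=3
  Job 2: p=12, C=15
  Job 3: p=12, C=27
  Job 4: p=15, C=42
  Job 5: p=15, C=57
Total completion time = 3 + 15 + 27 + 42 + 57 = 144

144


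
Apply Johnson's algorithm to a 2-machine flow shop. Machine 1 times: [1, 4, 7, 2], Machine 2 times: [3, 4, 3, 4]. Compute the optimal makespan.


Apply Johnson's rule:
  Group 1 (a <= b): [(1, 1, 3), (4, 2, 4), (2, 4, 4)]
  Group 2 (a > b): [(3, 7, 3)]
Optimal job order: [1, 4, 2, 3]
Schedule:
  Job 1: M1 done at 1, M2 done at 4
  Job 4: M1 done at 3, M2 done at 8
  Job 2: M1 done at 7, M2 done at 12
  Job 3: M1 done at 14, M2 done at 17
Makespan = 17

17


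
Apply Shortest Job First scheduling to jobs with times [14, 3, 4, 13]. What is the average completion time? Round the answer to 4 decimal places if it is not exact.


SJF order (ascending): [3, 4, 13, 14]
Completion times:
  Job 1: burst=3, C=3
  Job 2: burst=4, C=7
  Job 3: burst=13, C=20
  Job 4: burst=14, C=34
Average completion = 64/4 = 16.0

16.0


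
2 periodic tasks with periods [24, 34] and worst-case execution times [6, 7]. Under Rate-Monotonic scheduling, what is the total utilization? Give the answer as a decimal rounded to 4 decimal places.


Compute individual utilizations (exact fractions):
  Task 1: C/T = 6/24 = 1/4 (approx. 0.25)
  Task 2: C/T = 7/34 (approx. 0.2059)
Total utilization U = 1/4 + 7/34 = 31/68
Rounded to 4 decimal places: U = 0.4559
RM (Liu & Layland) bound for 2 tasks = 0.828427; compare with U = 31/68 (approx. 0.455882)
U <= bound, so schedulable by RM sufficient condition.

0.4559


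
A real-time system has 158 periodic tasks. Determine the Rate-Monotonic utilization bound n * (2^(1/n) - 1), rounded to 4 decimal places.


Compute 2^(1/158) = 1.0043966445
Subtract 1: 1.0043966445 - 1 = 0.0043966445
Multiply by n: 158 * 0.0043966445 = 0.6946698310
Round to 4 dp: 0.6947

0.6947


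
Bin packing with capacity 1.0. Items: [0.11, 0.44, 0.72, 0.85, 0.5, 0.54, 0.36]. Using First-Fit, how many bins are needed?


Place items sequentially using First-Fit:
  Item 0.11 -> new Bin 1
  Item 0.44 -> Bin 1 (now 0.55)
  Item 0.72 -> new Bin 2
  Item 0.85 -> new Bin 3
  Item 0.5 -> new Bin 4
  Item 0.54 -> new Bin 5
  Item 0.36 -> Bin 1 (now 0.91)
Total bins used = 5

5


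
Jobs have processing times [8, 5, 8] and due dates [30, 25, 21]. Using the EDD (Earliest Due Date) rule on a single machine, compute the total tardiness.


Sort by due date (EDD order): [(8, 21), (5, 25), (8, 30)]
Compute completion times and tardiness:
  Job 1: p=8, d=21, C=8, tardiness=max(0,8-21)=0
  Job 2: p=5, d=25, C=13, tardiness=max(0,13-25)=0
  Job 3: p=8, d=30, C=21, tardiness=max(0,21-30)=0
Total tardiness = 0

0


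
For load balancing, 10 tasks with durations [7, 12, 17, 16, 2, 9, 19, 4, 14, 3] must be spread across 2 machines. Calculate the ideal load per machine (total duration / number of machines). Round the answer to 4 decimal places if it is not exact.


Total processing time = 7 + 12 + 17 + 16 + 2 + 9 + 19 + 4 + 14 + 3 = 103
Number of machines = 2
Ideal balanced load = 103 / 2 = 51.5

51.5


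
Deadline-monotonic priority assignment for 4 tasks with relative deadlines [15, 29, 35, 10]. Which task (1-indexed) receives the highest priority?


Sort tasks by relative deadline (ascending):
  Task 4: deadline = 10
  Task 1: deadline = 15
  Task 2: deadline = 29
  Task 3: deadline = 35
Priority order (highest first): [4, 1, 2, 3]
Highest priority task = 4

4


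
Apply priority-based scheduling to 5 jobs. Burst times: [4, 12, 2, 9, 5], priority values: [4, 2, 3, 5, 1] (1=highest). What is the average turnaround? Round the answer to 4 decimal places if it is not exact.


Sort by priority (ascending = highest first):
Order: [(1, 5), (2, 12), (3, 2), (4, 4), (5, 9)]
Completion times:
  Priority 1, burst=5, C=5
  Priority 2, burst=12, C=17
  Priority 3, burst=2, C=19
  Priority 4, burst=4, C=23
  Priority 5, burst=9, C=32
Average turnaround = 96/5 = 19.2

19.2


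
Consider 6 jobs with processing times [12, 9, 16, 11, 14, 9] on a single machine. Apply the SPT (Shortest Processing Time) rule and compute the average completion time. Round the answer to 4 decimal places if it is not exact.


Sort jobs by processing time (SPT order): [9, 9, 11, 12, 14, 16]
Compute completion times sequentially:
  Job 1: processing = 9, completes at 9
  Job 2: processing = 9, completes at 18
  Job 3: processing = 11, completes at 29
  Job 4: processing = 12, completes at 41
  Job 5: processing = 14, completes at 55
  Job 6: processing = 16, completes at 71
Sum of completion times = 223
Average completion time = 223/6 = 37.1667

37.1667


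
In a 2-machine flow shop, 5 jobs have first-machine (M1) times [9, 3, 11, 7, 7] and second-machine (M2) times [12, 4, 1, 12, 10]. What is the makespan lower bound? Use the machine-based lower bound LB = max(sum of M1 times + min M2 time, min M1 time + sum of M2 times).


LB1 = sum(M1 times) + min(M2 times) = 37 + 1 = 38
LB2 = min(M1 times) + sum(M2 times) = 3 + 39 = 42
Lower bound = max(LB1, LB2) = max(38, 42) = 42

42


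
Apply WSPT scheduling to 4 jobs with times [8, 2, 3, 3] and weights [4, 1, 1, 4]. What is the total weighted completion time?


Compute p/w ratios and sort ascending (WSPT): [(3, 4), (8, 4), (2, 1), (3, 1)]
Compute weighted completion times:
  Job (p=3,w=4): C=3, w*C=4*3=12
  Job (p=8,w=4): C=11, w*C=4*11=44
  Job (p=2,w=1): C=13, w*C=1*13=13
  Job (p=3,w=1): C=16, w*C=1*16=16
Total weighted completion time = 85

85


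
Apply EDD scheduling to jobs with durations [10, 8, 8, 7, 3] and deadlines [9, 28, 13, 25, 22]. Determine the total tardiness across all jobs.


Sort by due date (EDD order): [(10, 9), (8, 13), (3, 22), (7, 25), (8, 28)]
Compute completion times and tardiness:
  Job 1: p=10, d=9, C=10, tardiness=max(0,10-9)=1
  Job 2: p=8, d=13, C=18, tardiness=max(0,18-13)=5
  Job 3: p=3, d=22, C=21, tardiness=max(0,21-22)=0
  Job 4: p=7, d=25, C=28, tardiness=max(0,28-25)=3
  Job 5: p=8, d=28, C=36, tardiness=max(0,36-28)=8
Total tardiness = 17

17


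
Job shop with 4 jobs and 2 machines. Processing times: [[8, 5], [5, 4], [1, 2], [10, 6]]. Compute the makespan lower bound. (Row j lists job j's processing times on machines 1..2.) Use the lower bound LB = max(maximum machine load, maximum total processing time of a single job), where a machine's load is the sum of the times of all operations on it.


Machine loads:
  Machine 1: 8 + 5 + 1 + 10 = 24
  Machine 2: 5 + 4 + 2 + 6 = 17
Max machine load = 24
Job totals:
  Job 1: 13
  Job 2: 9
  Job 3: 3
  Job 4: 16
Max job total = 16
Lower bound = max(24, 16) = 24

24


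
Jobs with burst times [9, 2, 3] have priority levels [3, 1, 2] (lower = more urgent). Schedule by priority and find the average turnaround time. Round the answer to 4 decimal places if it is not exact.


Sort by priority (ascending = highest first):
Order: [(1, 2), (2, 3), (3, 9)]
Completion times:
  Priority 1, burst=2, C=2
  Priority 2, burst=3, C=5
  Priority 3, burst=9, C=14
Average turnaround = 21/3 = 7.0

7.0


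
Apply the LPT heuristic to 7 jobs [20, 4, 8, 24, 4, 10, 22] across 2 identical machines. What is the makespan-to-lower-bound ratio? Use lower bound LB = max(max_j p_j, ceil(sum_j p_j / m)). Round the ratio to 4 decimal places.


LPT order: [24, 22, 20, 10, 8, 4, 4]
Machine loads after assignment: [46, 46]
LPT makespan = 46
Lower bound = max(max_job, ceil(total/2)) = max(24, 46) = 46
Ratio = 46 / 46 = 1.0

1.0


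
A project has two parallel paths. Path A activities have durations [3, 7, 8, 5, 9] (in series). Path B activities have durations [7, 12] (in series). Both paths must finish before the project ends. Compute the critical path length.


Path A total = 3 + 7 + 8 + 5 + 9 = 32
Path B total = 7 + 12 = 19
Critical path = longest path = max(32, 19) = 32

32


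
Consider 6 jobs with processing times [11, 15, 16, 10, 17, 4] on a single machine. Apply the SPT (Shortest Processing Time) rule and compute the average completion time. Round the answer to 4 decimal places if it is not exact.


Sort jobs by processing time (SPT order): [4, 10, 11, 15, 16, 17]
Compute completion times sequentially:
  Job 1: processing = 4, completes at 4
  Job 2: processing = 10, completes at 14
  Job 3: processing = 11, completes at 25
  Job 4: processing = 15, completes at 40
  Job 5: processing = 16, completes at 56
  Job 6: processing = 17, completes at 73
Sum of completion times = 212
Average completion time = 212/6 = 35.3333

35.3333
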